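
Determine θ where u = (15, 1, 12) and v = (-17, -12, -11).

u·v = 15·(-17) + 1·(-12) + 12·(-11) = -255 - 12 - 132 = -399
|u| = √(15² + 1² + 12²) = √370 ≈ 19.24
|v| = √((-17)² + (-12)² + (-11)²) = √554 ≈ 23.54
cos θ = (u·v)/(|u||v|) = -399/(19.24·23.54) ≈ -0.8813
θ = arccos(-0.8813) ≈ 151.8°

151.8°


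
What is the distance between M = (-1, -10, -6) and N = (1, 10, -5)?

d = √[(x₂-x₁)² + (y₂-y₁)² + (z₂-z₁)²]
  = √[2² + 20² + 1²]
  = √[4 + 400 + 1]
  = √405
  ≈ 20.12

20.12


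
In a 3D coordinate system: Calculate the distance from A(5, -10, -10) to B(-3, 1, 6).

d = √[(x₂-x₁)² + (y₂-y₁)² + (z₂-z₁)²]
  = √[(-8)² + 11² + 16²]
  = √[64 + 121 + 256]
  = √441
  ≈ 21

21


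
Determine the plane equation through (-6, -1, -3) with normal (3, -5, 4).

The plane through P with normal n = (a, b, c) satisfies n·(r - P) = 0,
i.e. ax + by + cz = a·x₀ + b·y₀ + c·z₀.
d = 3·(-6) + (-5)·(-1) + 4·(-3)
  = -18 + 5 - 12
  = -25
Equation: 3x - 5y + 4z = -25

3x - 5y + 4z = -25


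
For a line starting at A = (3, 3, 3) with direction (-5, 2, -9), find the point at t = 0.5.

P(t) = A + t·d
  = (3 + (-5)·0.5, 3 + 2·0.5, 3 + (-9)·0.5)
  = (3 - 2.5, 3 + 1, 3 - 4.5)
  = (0.5, 4, -1.5)

(0.5, 4, -1.5)


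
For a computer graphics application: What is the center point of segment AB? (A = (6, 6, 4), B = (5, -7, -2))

M = ((x₁+x₂)/2, (y₁+y₂)/2, (z₁+z₂)/2)
  = ((6 + 5)/2, (6 - 7)/2, (4 - 2)/2)
  = (11/2, -1/2, 2/2)
  = (5.5, -0.5, 1)

(5.5, -0.5, 1)


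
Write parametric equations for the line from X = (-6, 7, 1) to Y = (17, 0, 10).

Direction vector d = Y - X = (17 + 6, 0 - 7, 10 - 1) = (23, -7, 9)
Parametric form r = X + t·d:
x = -6 + 23t, y = 7 - 7t, z = 1 + 9t

x = -6 + 23t, y = 7 - 7t, z = 1 + 9t


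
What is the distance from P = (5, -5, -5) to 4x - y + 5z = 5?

distance = |a·x₀ + b·y₀ + c·z₀ - d| / √(a² + b² + c²)
  = |4·5 + (-1)·(-5) + 5·(-5) - 5| / √(4² + (-1)² + 5²)
  = |20 + 5 - 25 - 5| / √(16 + 1 + 25)
  = |-5| / √42
  = 5 / 6.481
  ≈ 0.7715

0.7715


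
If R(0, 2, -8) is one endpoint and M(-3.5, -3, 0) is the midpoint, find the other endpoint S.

S = 2M - R
  = (2·(-3.5) - 0, 2·(-3) - 2, 2·0 - (-8))
  = (-7 + 0, -6 - 2, 0 + 8)
  = (-7, -8, 8)

(-7, -8, 8)


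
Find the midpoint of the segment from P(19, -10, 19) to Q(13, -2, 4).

M = ((x₁+x₂)/2, (y₁+y₂)/2, (z₁+z₂)/2)
  = ((19 + 13)/2, (-10 - 2)/2, (19 + 4)/2)
  = (32/2, -12/2, 23/2)
  = (16, -6, 11.5)

(16, -6, 11.5)


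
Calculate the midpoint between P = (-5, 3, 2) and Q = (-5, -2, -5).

M = ((x₁+x₂)/2, (y₁+y₂)/2, (z₁+z₂)/2)
  = ((-5 - 5)/2, (3 - 2)/2, (2 - 5)/2)
  = (-10/2, 1/2, -3/2)
  = (-5, 0.5, -1.5)

(-5, 0.5, -1.5)


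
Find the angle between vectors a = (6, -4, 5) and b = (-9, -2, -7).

a·b = 6·(-9) + (-4)·(-2) + 5·(-7) = -54 + 8 - 35 = -81
|a| = √(6² + (-4)² + 5²) = √77 ≈ 8.775
|b| = √((-9)² + (-2)² + (-7)²) = √134 ≈ 11.58
cos θ = (a·b)/(|a||b|) = -81/(8.775·11.58) ≈ -0.7974
θ = arccos(-0.7974) ≈ 142.9°

142.9°


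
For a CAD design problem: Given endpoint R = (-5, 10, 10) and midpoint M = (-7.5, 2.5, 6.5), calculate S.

S = 2M - R
  = (2·(-7.5) - (-5), 2·2.5 - 10, 2·6.5 - 10)
  = (-15 + 5, 5 - 10, 13 - 10)
  = (-10, -5, 3)

(-10, -5, 3)


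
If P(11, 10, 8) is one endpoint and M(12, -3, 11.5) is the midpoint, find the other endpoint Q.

Q = 2M - P
  = (2·12 - 11, 2·(-3) - 10, 2·11.5 - 8)
  = (24 - 11, -6 - 10, 23 - 8)
  = (13, -16, 15)

(13, -16, 15)


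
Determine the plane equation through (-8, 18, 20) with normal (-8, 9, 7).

The plane through P with normal n = (a, b, c) satisfies n·(r - P) = 0,
i.e. ax + by + cz = a·x₀ + b·y₀ + c·z₀.
d = (-8)·(-8) + 9·18 + 7·20
  = 64 + 162 + 140
  = 366
Equation: -8x + 9y + 7z = 366

-8x + 9y + 7z = 366


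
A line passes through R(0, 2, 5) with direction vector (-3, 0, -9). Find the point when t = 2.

P(t) = R + t·d
  = (0 + (-3)·2, 2 + 0·2, 5 + (-9)·2)
  = (0 - 6, 2 + 0, 5 - 18)
  = (-6, 2, -13)

(-6, 2, -13)


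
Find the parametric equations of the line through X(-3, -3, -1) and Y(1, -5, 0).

Direction vector d = Y - X = (1 + 3, -5 + 3, 0 + 1) = (4, -2, 1)
Parametric form r = X + t·d:
x = -3 + 4t, y = -3 - 2t, z = -1 + t

x = -3 + 4t, y = -3 - 2t, z = -1 + t


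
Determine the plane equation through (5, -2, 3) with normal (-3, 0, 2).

The plane through P with normal n = (a, b, c) satisfies n·(r - P) = 0,
i.e. ax + by + cz = a·x₀ + b·y₀ + c·z₀.
d = (-3)·5 + 0·(-2) + 2·3
  = -15 + 0 + 6
  = -9
Equation: -3x + 2z = -9

-3x + 2z = -9


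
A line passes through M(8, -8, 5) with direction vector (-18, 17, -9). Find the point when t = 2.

P(t) = M + t·d
  = (8 + (-18)·2, -8 + 17·2, 5 + (-9)·2)
  = (8 - 36, -8 + 34, 5 - 18)
  = (-28, 26, -13)

(-28, 26, -13)


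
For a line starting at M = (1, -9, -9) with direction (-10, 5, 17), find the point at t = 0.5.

P(t) = M + t·d
  = (1 + (-10)·0.5, -9 + 5·0.5, -9 + 17·0.5)
  = (1 - 5, -9 + 2.5, -9 + 8.5)
  = (-4, -6.5, -0.5)

(-4, -6.5, -0.5)


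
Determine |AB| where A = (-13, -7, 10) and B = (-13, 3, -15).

d = √[(x₂-x₁)² + (y₂-y₁)² + (z₂-z₁)²]
  = √[0² + 10² + (-25)²]
  = √[0 + 100 + 625]
  = √725
  ≈ 26.93

26.93


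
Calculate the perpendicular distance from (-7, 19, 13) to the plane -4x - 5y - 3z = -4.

distance = |a·x₀ + b·y₀ + c·z₀ - d| / √(a² + b² + c²)
  = |(-4)·(-7) + (-5)·19 + (-3)·13 - (-4)| / √((-4)² + (-5)² + (-3)²)
  = |28 - 95 - 39 + 4| / √(16 + 25 + 9)
  = |-102| / √50
  = 102 / 7.071
  ≈ 14.42

14.42


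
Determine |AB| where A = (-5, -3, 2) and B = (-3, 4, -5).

d = √[(x₂-x₁)² + (y₂-y₁)² + (z₂-z₁)²]
  = √[2² + 7² + (-7)²]
  = √[4 + 49 + 49]
  = √102
  ≈ 10.1

10.1


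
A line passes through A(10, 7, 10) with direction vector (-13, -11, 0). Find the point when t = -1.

P(t) = A + t·d
  = (10 + (-13)·(-1), 7 + (-11)·(-1), 10 + 0·(-1))
  = (10 + 13, 7 + 11, 10 + 0)
  = (23, 18, 10)

(23, 18, 10)


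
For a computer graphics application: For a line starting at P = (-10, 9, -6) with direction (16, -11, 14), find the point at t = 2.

P(t) = P + t·d
  = (-10 + 16·2, 9 + (-11)·2, -6 + 14·2)
  = (-10 + 32, 9 - 22, -6 + 28)
  = (22, -13, 22)

(22, -13, 22)


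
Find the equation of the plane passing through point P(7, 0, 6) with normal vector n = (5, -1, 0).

The plane through P with normal n = (a, b, c) satisfies n·(r - P) = 0,
i.e. ax + by + cz = a·x₀ + b·y₀ + c·z₀.
d = 5·7 + (-1)·0 + 0·6
  = 35 + 0 + 0
  = 35
Equation: 5x - y = 35

5x - y = 35


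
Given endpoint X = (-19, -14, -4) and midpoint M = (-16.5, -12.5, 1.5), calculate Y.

Y = 2M - X
  = (2·(-16.5) - (-19), 2·(-12.5) - (-14), 2·1.5 - (-4))
  = (-33 + 19, -25 + 14, 3 + 4)
  = (-14, -11, 7)

(-14, -11, 7)


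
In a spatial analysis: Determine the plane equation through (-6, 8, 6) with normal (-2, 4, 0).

The plane through P with normal n = (a, b, c) satisfies n·(r - P) = 0,
i.e. ax + by + cz = a·x₀ + b·y₀ + c·z₀.
d = (-2)·(-6) + 4·8 + 0·6
  = 12 + 32 + 0
  = 44
Equation: -2x + 4y = 44

-2x + 4y = 44


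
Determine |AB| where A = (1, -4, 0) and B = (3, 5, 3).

d = √[(x₂-x₁)² + (y₂-y₁)² + (z₂-z₁)²]
  = √[2² + 9² + 3²]
  = √[4 + 81 + 9]
  = √94
  ≈ 9.695

9.695


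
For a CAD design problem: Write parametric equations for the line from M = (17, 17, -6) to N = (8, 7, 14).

Direction vector d = N - M = (8 - 17, 7 - 17, 14 + 6) = (-9, -10, 20)
Parametric form r = M + t·d:
x = 17 - 9t, y = 17 - 10t, z = -6 + 20t

x = 17 - 9t, y = 17 - 10t, z = -6 + 20t


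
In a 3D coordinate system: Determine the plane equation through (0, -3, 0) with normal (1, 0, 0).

The plane through P with normal n = (a, b, c) satisfies n·(r - P) = 0,
i.e. ax + by + cz = a·x₀ + b·y₀ + c·z₀.
d = 1·0 + 0·(-3) + 0·0
  = 0 + 0 + 0
  = 0
Equation: x = 0

x = 0


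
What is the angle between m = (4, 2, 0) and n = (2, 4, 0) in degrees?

m·n = 4·2 + 2·4 + 0·0 = 8 + 8 + 0 = 16
|m| = √(4² + 2² + 0²) = √20 ≈ 4.472
|n| = √(2² + 4² + 0²) = √20 ≈ 4.472
cos θ = (m·n)/(|m||n|) = 16/(4.472·4.472) ≈ 0.8
θ = arccos(0.8) ≈ 36.87°

36.87°


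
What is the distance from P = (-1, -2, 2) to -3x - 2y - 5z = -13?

distance = |a·x₀ + b·y₀ + c·z₀ - d| / √(a² + b² + c²)
  = |(-3)·(-1) + (-2)·(-2) + (-5)·2 - (-13)| / √((-3)² + (-2)² + (-5)²)
  = |3 + 4 - 10 + 13| / √(9 + 4 + 25)
  = |10| / √38
  = 10 / 6.164
  ≈ 1.622

1.622


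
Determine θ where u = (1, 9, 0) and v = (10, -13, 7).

u·v = 1·10 + 9·(-13) + 0·7 = 10 - 117 + 0 = -107
|u| = √(1² + 9² + 0²) = √82 ≈ 9.055
|v| = √(10² + (-13)² + 7²) = √318 ≈ 17.83
cos θ = (u·v)/(|u||v|) = -107/(9.055·17.83) ≈ -0.6626
θ = arccos(-0.6626) ≈ 131.5°

131.5°


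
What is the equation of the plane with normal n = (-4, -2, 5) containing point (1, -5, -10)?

The plane through P with normal n = (a, b, c) satisfies n·(r - P) = 0,
i.e. ax + by + cz = a·x₀ + b·y₀ + c·z₀.
d = (-4)·1 + (-2)·(-5) + 5·(-10)
  = -4 + 10 - 50
  = -44
Equation: -4x - 2y + 5z = -44

-4x - 2y + 5z = -44


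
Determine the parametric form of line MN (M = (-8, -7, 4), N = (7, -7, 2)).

Direction vector d = N - M = (7 + 8, -7 + 7, 2 - 4) = (15, 0, -2)
Parametric form r = M + t·d:
x = -8 + 15t, y = -7, z = 4 - 2t

x = -8 + 15t, y = -7, z = 4 - 2t


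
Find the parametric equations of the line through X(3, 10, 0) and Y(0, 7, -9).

Direction vector d = Y - X = (0 - 3, 7 - 10, -9 + 0) = (-3, -3, -9)
Parametric form r = X + t·d:
x = 3 - 3t, y = 10 - 3t, z = 0 - 9t

x = 3 - 3t, y = 10 - 3t, z = 0 - 9t


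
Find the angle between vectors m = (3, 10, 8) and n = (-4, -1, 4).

m·n = 3·(-4) + 10·(-1) + 8·4 = -12 - 10 + 32 = 10
|m| = √(3² + 10² + 8²) = √173 ≈ 13.15
|n| = √((-4)² + (-1)² + 4²) = √33 ≈ 5.745
cos θ = (m·n)/(|m||n|) = 10/(13.15·5.745) ≈ 0.1323
θ = arccos(0.1323) ≈ 82.39°

82.39°


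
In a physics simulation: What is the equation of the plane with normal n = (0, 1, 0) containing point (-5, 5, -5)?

The plane through P with normal n = (a, b, c) satisfies n·(r - P) = 0,
i.e. ax + by + cz = a·x₀ + b·y₀ + c·z₀.
d = 0·(-5) + 1·5 + 0·(-5)
  = 0 + 5 + 0
  = 5
Equation: y = 5

y = 5


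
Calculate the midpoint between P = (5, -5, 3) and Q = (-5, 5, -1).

M = ((x₁+x₂)/2, (y₁+y₂)/2, (z₁+z₂)/2)
  = ((5 - 5)/2, (-5 + 5)/2, (3 - 1)/2)
  = (0/2, 0/2, 2/2)
  = (0, 0, 1)

(0, 0, 1)


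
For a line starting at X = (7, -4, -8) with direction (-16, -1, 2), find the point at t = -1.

P(t) = X + t·d
  = (7 + (-16)·(-1), -4 + (-1)·(-1), -8 + 2·(-1))
  = (7 + 16, -4 + 1, -8 - 2)
  = (23, -3, -10)

(23, -3, -10)


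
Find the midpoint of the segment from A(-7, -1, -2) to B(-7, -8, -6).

M = ((x₁+x₂)/2, (y₁+y₂)/2, (z₁+z₂)/2)
  = ((-7 - 7)/2, (-1 - 8)/2, (-2 - 6)/2)
  = (-14/2, -9/2, -8/2)
  = (-7, -4.5, -4)

(-7, -4.5, -4)


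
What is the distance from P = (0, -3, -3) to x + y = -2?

distance = |a·x₀ + b·y₀ + c·z₀ - d| / √(a² + b² + c²)
  = |1·0 + 1·(-3) + 0·(-3) - (-2)| / √(1² + 1² + 0²)
  = |0 - 3 + 0 + 2| / √(1 + 1 + 0)
  = |-1| / √2
  = 1 / 1.414
  ≈ 0.7071

0.7071


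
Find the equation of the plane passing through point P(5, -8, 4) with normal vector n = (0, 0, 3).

The plane through P with normal n = (a, b, c) satisfies n·(r - P) = 0,
i.e. ax + by + cz = a·x₀ + b·y₀ + c·z₀.
d = 0·5 + 0·(-8) + 3·4
  = 0 + 0 + 12
  = 12
Equation: 3z = 12

3z = 12


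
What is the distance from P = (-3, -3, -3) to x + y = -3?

distance = |a·x₀ + b·y₀ + c·z₀ - d| / √(a² + b² + c²)
  = |1·(-3) + 1·(-3) + 0·(-3) - (-3)| / √(1² + 1² + 0²)
  = |-3 - 3 + 0 + 3| / √(1 + 1 + 0)
  = |-3| / √2
  = 3 / 1.414
  ≈ 2.121

2.121


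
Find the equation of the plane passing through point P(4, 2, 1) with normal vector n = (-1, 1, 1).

The plane through P with normal n = (a, b, c) satisfies n·(r - P) = 0,
i.e. ax + by + cz = a·x₀ + b·y₀ + c·z₀.
d = (-1)·4 + 1·2 + 1·1
  = -4 + 2 + 1
  = -1
Equation: -x + y + z = -1

-x + y + z = -1


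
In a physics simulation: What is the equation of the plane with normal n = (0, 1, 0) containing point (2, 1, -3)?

The plane through P with normal n = (a, b, c) satisfies n·(r - P) = 0,
i.e. ax + by + cz = a·x₀ + b·y₀ + c·z₀.
d = 0·2 + 1·1 + 0·(-3)
  = 0 + 1 + 0
  = 1
Equation: y = 1

y = 1


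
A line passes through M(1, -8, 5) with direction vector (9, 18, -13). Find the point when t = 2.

P(t) = M + t·d
  = (1 + 9·2, -8 + 18·2, 5 + (-13)·2)
  = (1 + 18, -8 + 36, 5 - 26)
  = (19, 28, -21)

(19, 28, -21)


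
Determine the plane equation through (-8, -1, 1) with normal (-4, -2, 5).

The plane through P with normal n = (a, b, c) satisfies n·(r - P) = 0,
i.e. ax + by + cz = a·x₀ + b·y₀ + c·z₀.
d = (-4)·(-8) + (-2)·(-1) + 5·1
  = 32 + 2 + 5
  = 39
Equation: -4x - 2y + 5z = 39

-4x - 2y + 5z = 39


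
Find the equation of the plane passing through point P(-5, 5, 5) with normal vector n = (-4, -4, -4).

The plane through P with normal n = (a, b, c) satisfies n·(r - P) = 0,
i.e. ax + by + cz = a·x₀ + b·y₀ + c·z₀.
d = (-4)·(-5) + (-4)·5 + (-4)·5
  = 20 - 20 - 20
  = -20
Equation: -4x - 4y - 4z = -20

-4x - 4y - 4z = -20


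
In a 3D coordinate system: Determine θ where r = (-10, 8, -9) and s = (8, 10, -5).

r·s = (-10)·8 + 8·10 + (-9)·(-5) = -80 + 80 + 45 = 45
|r| = √((-10)² + 8² + (-9)²) = √245 ≈ 15.65
|s| = √(8² + 10² + (-5)²) = √189 ≈ 13.75
cos θ = (r·s)/(|r||s|) = 45/(15.65·13.75) ≈ 0.2091
θ = arccos(0.2091) ≈ 77.93°

77.93°


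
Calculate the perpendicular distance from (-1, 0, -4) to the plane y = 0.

distance = |a·x₀ + b·y₀ + c·z₀ - d| / √(a² + b² + c²)
  = |0·(-1) + 1·0 + 0·(-4) - 0| / √(0² + 1² + 0²)
  = |0 + 0 + 0 + 0| / √(0 + 1 + 0)
  = |0| / √1
  = 0 / 1
  ≈ 0

0


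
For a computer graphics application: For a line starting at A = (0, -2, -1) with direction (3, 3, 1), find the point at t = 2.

P(t) = A + t·d
  = (0 + 3·2, -2 + 3·2, -1 + 1·2)
  = (0 + 6, -2 + 6, -1 + 2)
  = (6, 4, 1)

(6, 4, 1)


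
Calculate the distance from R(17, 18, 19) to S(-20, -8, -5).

d = √[(x₂-x₁)² + (y₂-y₁)² + (z₂-z₁)²]
  = √[(-37)² + (-26)² + (-24)²]
  = √[1369 + 676 + 576]
  = √2621
  ≈ 51.2

51.2


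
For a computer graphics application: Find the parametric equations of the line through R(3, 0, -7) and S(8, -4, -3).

Direction vector d = S - R = (8 - 3, -4 + 0, -3 + 7) = (5, -4, 4)
Parametric form r = R + t·d:
x = 3 + 5t, y = 0 - 4t, z = -7 + 4t

x = 3 + 5t, y = 0 - 4t, z = -7 + 4t


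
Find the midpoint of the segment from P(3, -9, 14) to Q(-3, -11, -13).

M = ((x₁+x₂)/2, (y₁+y₂)/2, (z₁+z₂)/2)
  = ((3 - 3)/2, (-9 - 11)/2, (14 - 13)/2)
  = (0/2, -20/2, 1/2)
  = (0, -10, 0.5)

(0, -10, 0.5)


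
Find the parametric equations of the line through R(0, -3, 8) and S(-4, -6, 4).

Direction vector d = S - R = (-4 + 0, -6 + 3, 4 - 8) = (-4, -3, -4)
Parametric form r = R + t·d:
x = 0 - 4t, y = -3 - 3t, z = 8 - 4t

x = 0 - 4t, y = -3 - 3t, z = 8 - 4t


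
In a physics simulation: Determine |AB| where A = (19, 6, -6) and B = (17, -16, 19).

d = √[(x₂-x₁)² + (y₂-y₁)² + (z₂-z₁)²]
  = √[(-2)² + (-22)² + 25²]
  = √[4 + 484 + 625]
  = √1113
  ≈ 33.36

33.36


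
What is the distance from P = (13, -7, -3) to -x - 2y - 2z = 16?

distance = |a·x₀ + b·y₀ + c·z₀ - d| / √(a² + b² + c²)
  = |(-1)·13 + (-2)·(-7) + (-2)·(-3) - 16| / √((-1)² + (-2)² + (-2)²)
  = |-13 + 14 + 6 - 16| / √(1 + 4 + 4)
  = |-9| / √9
  = 9 / 3
  ≈ 3

3


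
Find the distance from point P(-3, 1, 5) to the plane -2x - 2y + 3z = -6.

distance = |a·x₀ + b·y₀ + c·z₀ - d| / √(a² + b² + c²)
  = |(-2)·(-3) + (-2)·1 + 3·5 - (-6)| / √((-2)² + (-2)² + 3²)
  = |6 - 2 + 15 + 6| / √(4 + 4 + 9)
  = |25| / √17
  = 25 / 4.123
  ≈ 6.063

6.063


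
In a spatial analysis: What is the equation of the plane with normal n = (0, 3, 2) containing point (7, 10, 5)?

The plane through P with normal n = (a, b, c) satisfies n·(r - P) = 0,
i.e. ax + by + cz = a·x₀ + b·y₀ + c·z₀.
d = 0·7 + 3·10 + 2·5
  = 0 + 30 + 10
  = 40
Equation: 3y + 2z = 40

3y + 2z = 40


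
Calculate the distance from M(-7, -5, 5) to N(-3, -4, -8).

d = √[(x₂-x₁)² + (y₂-y₁)² + (z₂-z₁)²]
  = √[4² + 1² + (-13)²]
  = √[16 + 1 + 169]
  = √186
  ≈ 13.64

13.64


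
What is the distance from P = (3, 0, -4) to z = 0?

distance = |a·x₀ + b·y₀ + c·z₀ - d| / √(a² + b² + c²)
  = |0·3 + 0·0 + 1·(-4) - 0| / √(0² + 0² + 1²)
  = |0 + 0 - 4 + 0| / √(0 + 0 + 1)
  = |-4| / √1
  = 4 / 1
  ≈ 4

4


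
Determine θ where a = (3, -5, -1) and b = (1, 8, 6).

a·b = 3·1 + (-5)·8 + (-1)·6 = 3 - 40 - 6 = -43
|a| = √(3² + (-5)² + (-1)²) = √35 ≈ 5.916
|b| = √(1² + 8² + 6²) = √101 ≈ 10.05
cos θ = (a·b)/(|a||b|) = -43/(5.916·10.05) ≈ -0.7232
θ = arccos(-0.7232) ≈ 136.3°

136.3°


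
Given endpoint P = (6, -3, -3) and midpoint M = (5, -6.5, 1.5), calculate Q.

Q = 2M - P
  = (2·5 - 6, 2·(-6.5) - (-3), 2·1.5 - (-3))
  = (10 - 6, -13 + 3, 3 + 3)
  = (4, -10, 6)

(4, -10, 6)


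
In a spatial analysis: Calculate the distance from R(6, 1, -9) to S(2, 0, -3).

d = √[(x₂-x₁)² + (y₂-y₁)² + (z₂-z₁)²]
  = √[(-4)² + (-1)² + 6²]
  = √[16 + 1 + 36]
  = √53
  ≈ 7.28

7.28


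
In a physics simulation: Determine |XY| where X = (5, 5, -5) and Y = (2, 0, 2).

d = √[(x₂-x₁)² + (y₂-y₁)² + (z₂-z₁)²]
  = √[(-3)² + (-5)² + 7²]
  = √[9 + 25 + 49]
  = √83
  ≈ 9.11

9.11


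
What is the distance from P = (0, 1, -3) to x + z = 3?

distance = |a·x₀ + b·y₀ + c·z₀ - d| / √(a² + b² + c²)
  = |1·0 + 0·1 + 1·(-3) - 3| / √(1² + 0² + 1²)
  = |0 + 0 - 3 - 3| / √(1 + 0 + 1)
  = |-6| / √2
  = 6 / 1.414
  ≈ 4.243

4.243


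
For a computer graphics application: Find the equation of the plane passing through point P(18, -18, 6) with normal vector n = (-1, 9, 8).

The plane through P with normal n = (a, b, c) satisfies n·(r - P) = 0,
i.e. ax + by + cz = a·x₀ + b·y₀ + c·z₀.
d = (-1)·18 + 9·(-18) + 8·6
  = -18 - 162 + 48
  = -132
Equation: -x + 9y + 8z = -132

-x + 9y + 8z = -132


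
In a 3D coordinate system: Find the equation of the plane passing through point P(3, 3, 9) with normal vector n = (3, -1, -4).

The plane through P with normal n = (a, b, c) satisfies n·(r - P) = 0,
i.e. ax + by + cz = a·x₀ + b·y₀ + c·z₀.
d = 3·3 + (-1)·3 + (-4)·9
  = 9 - 3 - 36
  = -30
Equation: 3x - y - 4z = -30

3x - y - 4z = -30


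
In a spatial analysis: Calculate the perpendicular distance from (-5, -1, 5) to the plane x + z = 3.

distance = |a·x₀ + b·y₀ + c·z₀ - d| / √(a² + b² + c²)
  = |1·(-5) + 0·(-1) + 1·5 - 3| / √(1² + 0² + 1²)
  = |-5 + 0 + 5 - 3| / √(1 + 0 + 1)
  = |-3| / √2
  = 3 / 1.414
  ≈ 2.121

2.121


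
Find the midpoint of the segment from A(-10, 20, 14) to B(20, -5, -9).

M = ((x₁+x₂)/2, (y₁+y₂)/2, (z₁+z₂)/2)
  = ((-10 + 20)/2, (20 - 5)/2, (14 - 9)/2)
  = (10/2, 15/2, 5/2)
  = (5, 7.5, 2.5)

(5, 7.5, 2.5)


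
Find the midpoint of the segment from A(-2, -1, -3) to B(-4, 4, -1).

M = ((x₁+x₂)/2, (y₁+y₂)/2, (z₁+z₂)/2)
  = ((-2 - 4)/2, (-1 + 4)/2, (-3 - 1)/2)
  = (-6/2, 3/2, -4/2)
  = (-3, 1.5, -2)

(-3, 1.5, -2)


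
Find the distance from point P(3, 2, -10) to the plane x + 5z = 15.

distance = |a·x₀ + b·y₀ + c·z₀ - d| / √(a² + b² + c²)
  = |1·3 + 0·2 + 5·(-10) - 15| / √(1² + 0² + 5²)
  = |3 + 0 - 50 - 15| / √(1 + 0 + 25)
  = |-62| / √26
  = 62 / 5.099
  ≈ 12.16

12.16


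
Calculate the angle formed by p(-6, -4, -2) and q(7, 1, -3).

p·q = (-6)·7 + (-4)·1 + (-2)·(-3) = -42 - 4 + 6 = -40
|p| = √((-6)² + (-4)² + (-2)²) = √56 ≈ 7.483
|q| = √(7² + 1² + (-3)²) = √59 ≈ 7.681
cos θ = (p·q)/(|p||q|) = -40/(7.483·7.681) ≈ -0.6959
θ = arccos(-0.6959) ≈ 134.1°

134.1°


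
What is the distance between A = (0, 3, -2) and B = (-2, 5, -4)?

d = √[(x₂-x₁)² + (y₂-y₁)² + (z₂-z₁)²]
  = √[(-2)² + 2² + (-2)²]
  = √[4 + 4 + 4]
  = √12
  ≈ 3.464

3.464


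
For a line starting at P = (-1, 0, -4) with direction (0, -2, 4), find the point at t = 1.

P(t) = P + t·d
  = (-1 + 0·1, 0 + (-2)·1, -4 + 4·1)
  = (-1 + 0, 0 - 2, -4 + 4)
  = (-1, -2, 0)

(-1, -2, 0)


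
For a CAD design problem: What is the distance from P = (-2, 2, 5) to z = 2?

distance = |a·x₀ + b·y₀ + c·z₀ - d| / √(a² + b² + c²)
  = |0·(-2) + 0·2 + 1·5 - 2| / √(0² + 0² + 1²)
  = |0 + 0 + 5 - 2| / √(0 + 0 + 1)
  = |3| / √1
  = 3 / 1
  ≈ 3

3


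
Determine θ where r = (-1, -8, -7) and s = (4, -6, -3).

r·s = (-1)·4 + (-8)·(-6) + (-7)·(-3) = -4 + 48 + 21 = 65
|r| = √((-1)² + (-8)² + (-7)²) = √114 ≈ 10.68
|s| = √(4² + (-6)² + (-3)²) = √61 ≈ 7.81
cos θ = (r·s)/(|r||s|) = 65/(10.68·7.81) ≈ 0.7795
θ = arccos(0.7795) ≈ 38.79°

38.79°


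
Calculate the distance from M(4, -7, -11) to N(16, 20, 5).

d = √[(x₂-x₁)² + (y₂-y₁)² + (z₂-z₁)²]
  = √[12² + 27² + 16²]
  = √[144 + 729 + 256]
  = √1129
  ≈ 33.6

33.6


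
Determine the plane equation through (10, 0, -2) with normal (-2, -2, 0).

The plane through P with normal n = (a, b, c) satisfies n·(r - P) = 0,
i.e. ax + by + cz = a·x₀ + b·y₀ + c·z₀.
d = (-2)·10 + (-2)·0 + 0·(-2)
  = -20 + 0 + 0
  = -20
Equation: -2x - 2y = -20

-2x - 2y = -20


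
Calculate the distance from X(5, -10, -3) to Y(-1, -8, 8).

d = √[(x₂-x₁)² + (y₂-y₁)² + (z₂-z₁)²]
  = √[(-6)² + 2² + 11²]
  = √[36 + 4 + 121]
  = √161
  ≈ 12.69

12.69


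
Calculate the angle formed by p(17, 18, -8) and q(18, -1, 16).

p·q = 17·18 + 18·(-1) + (-8)·16 = 306 - 18 - 128 = 160
|p| = √(17² + 18² + (-8)²) = √677 ≈ 26.02
|q| = √(18² + (-1)² + 16²) = √581 ≈ 24.1
cos θ = (p·q)/(|p||q|) = 160/(26.02·24.1) ≈ 0.2551
θ = arccos(0.2551) ≈ 75.22°

75.22°


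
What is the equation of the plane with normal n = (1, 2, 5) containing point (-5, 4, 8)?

The plane through P with normal n = (a, b, c) satisfies n·(r - P) = 0,
i.e. ax + by + cz = a·x₀ + b·y₀ + c·z₀.
d = 1·(-5) + 2·4 + 5·8
  = -5 + 8 + 40
  = 43
Equation: x + 2y + 5z = 43

x + 2y + 5z = 43


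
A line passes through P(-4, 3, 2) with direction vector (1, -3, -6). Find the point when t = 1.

P(t) = P + t·d
  = (-4 + 1·1, 3 + (-3)·1, 2 + (-6)·1)
  = (-4 + 1, 3 - 3, 2 - 6)
  = (-3, 0, -4)

(-3, 0, -4)


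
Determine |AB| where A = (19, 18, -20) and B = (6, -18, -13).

d = √[(x₂-x₁)² + (y₂-y₁)² + (z₂-z₁)²]
  = √[(-13)² + (-36)² + 7²]
  = √[169 + 1296 + 49]
  = √1514
  ≈ 38.91

38.91


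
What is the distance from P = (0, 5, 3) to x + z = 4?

distance = |a·x₀ + b·y₀ + c·z₀ - d| / √(a² + b² + c²)
  = |1·0 + 0·5 + 1·3 - 4| / √(1² + 0² + 1²)
  = |0 + 0 + 3 - 4| / √(1 + 0 + 1)
  = |-1| / √2
  = 1 / 1.414
  ≈ 0.7071

0.7071


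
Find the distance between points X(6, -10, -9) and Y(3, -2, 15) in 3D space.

d = √[(x₂-x₁)² + (y₂-y₁)² + (z₂-z₁)²]
  = √[(-3)² + 8² + 24²]
  = √[9 + 64 + 576]
  = √649
  ≈ 25.48

25.48


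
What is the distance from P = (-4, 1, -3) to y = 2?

distance = |a·x₀ + b·y₀ + c·z₀ - d| / √(a² + b² + c²)
  = |0·(-4) + 1·1 + 0·(-3) - 2| / √(0² + 1² + 0²)
  = |0 + 1 + 0 - 2| / √(0 + 1 + 0)
  = |-1| / √1
  = 1 / 1
  ≈ 1

1


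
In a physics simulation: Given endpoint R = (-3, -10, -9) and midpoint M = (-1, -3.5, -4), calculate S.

S = 2M - R
  = (2·(-1) - (-3), 2·(-3.5) - (-10), 2·(-4) - (-9))
  = (-2 + 3, -7 + 10, -8 + 9)
  = (1, 3, 1)

(1, 3, 1)


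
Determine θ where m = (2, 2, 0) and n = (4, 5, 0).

m·n = 2·4 + 2·5 + 0·0 = 8 + 10 + 0 = 18
|m| = √(2² + 2² + 0²) = √8 ≈ 2.828
|n| = √(4² + 5² + 0²) = √41 ≈ 6.403
cos θ = (m·n)/(|m||n|) = 18/(2.828·6.403) ≈ 0.9939
θ = arccos(0.9939) ≈ 6.34°

6.34°


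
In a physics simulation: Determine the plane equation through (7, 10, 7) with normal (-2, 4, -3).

The plane through P with normal n = (a, b, c) satisfies n·(r - P) = 0,
i.e. ax + by + cz = a·x₀ + b·y₀ + c·z₀.
d = (-2)·7 + 4·10 + (-3)·7
  = -14 + 40 - 21
  = 5
Equation: -2x + 4y - 3z = 5

-2x + 4y - 3z = 5


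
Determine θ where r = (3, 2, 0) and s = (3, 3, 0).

r·s = 3·3 + 2·3 + 0·0 = 9 + 6 + 0 = 15
|r| = √(3² + 2² + 0²) = √13 ≈ 3.606
|s| = √(3² + 3² + 0²) = √18 ≈ 4.243
cos θ = (r·s)/(|r||s|) = 15/(3.606·4.243) ≈ 0.9806
θ = arccos(0.9806) ≈ 11.31°

11.31°


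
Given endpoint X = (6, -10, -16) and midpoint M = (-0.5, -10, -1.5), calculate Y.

Y = 2M - X
  = (2·(-0.5) - 6, 2·(-10) - (-10), 2·(-1.5) - (-16))
  = (-1 - 6, -20 + 10, -3 + 16)
  = (-7, -10, 13)

(-7, -10, 13)


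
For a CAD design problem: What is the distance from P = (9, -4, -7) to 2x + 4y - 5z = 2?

distance = |a·x₀ + b·y₀ + c·z₀ - d| / √(a² + b² + c²)
  = |2·9 + 4·(-4) + (-5)·(-7) - 2| / √(2² + 4² + (-5)²)
  = |18 - 16 + 35 - 2| / √(4 + 16 + 25)
  = |35| / √45
  = 35 / 6.708
  ≈ 5.217

5.217


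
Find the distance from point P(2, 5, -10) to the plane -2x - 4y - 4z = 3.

distance = |a·x₀ + b·y₀ + c·z₀ - d| / √(a² + b² + c²)
  = |(-2)·2 + (-4)·5 + (-4)·(-10) - 3| / √((-2)² + (-4)² + (-4)²)
  = |-4 - 20 + 40 - 3| / √(4 + 16 + 16)
  = |13| / √36
  = 13 / 6
  ≈ 2.167

2.167


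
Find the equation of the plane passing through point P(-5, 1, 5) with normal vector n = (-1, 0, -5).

The plane through P with normal n = (a, b, c) satisfies n·(r - P) = 0,
i.e. ax + by + cz = a·x₀ + b·y₀ + c·z₀.
d = (-1)·(-5) + 0·1 + (-5)·5
  = 5 + 0 - 25
  = -20
Equation: -x - 5z = -20

-x - 5z = -20


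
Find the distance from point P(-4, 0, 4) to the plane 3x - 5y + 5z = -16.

distance = |a·x₀ + b·y₀ + c·z₀ - d| / √(a² + b² + c²)
  = |3·(-4) + (-5)·0 + 5·4 - (-16)| / √(3² + (-5)² + 5²)
  = |-12 + 0 + 20 + 16| / √(9 + 25 + 25)
  = |24| / √59
  = 24 / 7.681
  ≈ 3.125

3.125


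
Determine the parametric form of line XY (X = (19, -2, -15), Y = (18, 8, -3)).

Direction vector d = Y - X = (18 - 19, 8 + 2, -3 + 15) = (-1, 10, 12)
Parametric form r = X + t·d:
x = 19 - t, y = -2 + 10t, z = -15 + 12t

x = 19 - t, y = -2 + 10t, z = -15 + 12t


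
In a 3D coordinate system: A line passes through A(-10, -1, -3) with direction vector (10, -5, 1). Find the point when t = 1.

P(t) = A + t·d
  = (-10 + 10·1, -1 + (-5)·1, -3 + 1·1)
  = (-10 + 10, -1 - 5, -3 + 1)
  = (0, -6, -2)

(0, -6, -2)


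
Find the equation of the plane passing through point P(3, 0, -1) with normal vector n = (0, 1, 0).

The plane through P with normal n = (a, b, c) satisfies n·(r - P) = 0,
i.e. ax + by + cz = a·x₀ + b·y₀ + c·z₀.
d = 0·3 + 1·0 + 0·(-1)
  = 0 + 0 + 0
  = 0
Equation: y = 0

y = 0


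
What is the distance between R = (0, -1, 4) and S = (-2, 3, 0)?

d = √[(x₂-x₁)² + (y₂-y₁)² + (z₂-z₁)²]
  = √[(-2)² + 4² + (-4)²]
  = √[4 + 16 + 16]
  = √36
  ≈ 6

6


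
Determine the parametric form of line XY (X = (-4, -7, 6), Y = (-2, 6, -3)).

Direction vector d = Y - X = (-2 + 4, 6 + 7, -3 - 6) = (2, 13, -9)
Parametric form r = X + t·d:
x = -4 + 2t, y = -7 + 13t, z = 6 - 9t

x = -4 + 2t, y = -7 + 13t, z = 6 - 9t


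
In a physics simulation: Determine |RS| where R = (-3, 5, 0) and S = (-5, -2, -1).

d = √[(x₂-x₁)² + (y₂-y₁)² + (z₂-z₁)²]
  = √[(-2)² + (-7)² + (-1)²]
  = √[4 + 49 + 1]
  = √54
  ≈ 7.348

7.348


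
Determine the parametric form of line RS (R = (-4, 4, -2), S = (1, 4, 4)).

Direction vector d = S - R = (1 + 4, 4 - 4, 4 + 2) = (5, 0, 6)
Parametric form r = R + t·d:
x = -4 + 5t, y = 4, z = -2 + 6t

x = -4 + 5t, y = 4, z = -2 + 6t


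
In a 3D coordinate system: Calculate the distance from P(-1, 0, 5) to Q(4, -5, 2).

d = √[(x₂-x₁)² + (y₂-y₁)² + (z₂-z₁)²]
  = √[5² + (-5)² + (-3)²]
  = √[25 + 25 + 9]
  = √59
  ≈ 7.681

7.681


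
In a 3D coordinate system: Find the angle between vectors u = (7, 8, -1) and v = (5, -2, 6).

u·v = 7·5 + 8·(-2) + (-1)·6 = 35 - 16 - 6 = 13
|u| = √(7² + 8² + (-1)²) = √114 ≈ 10.68
|v| = √(5² + (-2)² + 6²) = √65 ≈ 8.062
cos θ = (u·v)/(|u||v|) = 13/(10.68·8.062) ≈ 0.151
θ = arccos(0.151) ≈ 81.31°

81.31°


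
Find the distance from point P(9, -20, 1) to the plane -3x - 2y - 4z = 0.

distance = |a·x₀ + b·y₀ + c·z₀ - d| / √(a² + b² + c²)
  = |(-3)·9 + (-2)·(-20) + (-4)·1 - 0| / √((-3)² + (-2)² + (-4)²)
  = |-27 + 40 - 4 + 0| / √(9 + 4 + 16)
  = |9| / √29
  = 9 / 5.385
  ≈ 1.671

1.671


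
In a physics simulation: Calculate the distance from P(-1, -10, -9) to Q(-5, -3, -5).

d = √[(x₂-x₁)² + (y₂-y₁)² + (z₂-z₁)²]
  = √[(-4)² + 7² + 4²]
  = √[16 + 49 + 16]
  = √81
  ≈ 9

9


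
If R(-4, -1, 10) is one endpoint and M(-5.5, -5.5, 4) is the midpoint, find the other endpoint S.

S = 2M - R
  = (2·(-5.5) - (-4), 2·(-5.5) - (-1), 2·4 - 10)
  = (-11 + 4, -11 + 1, 8 - 10)
  = (-7, -10, -2)

(-7, -10, -2)


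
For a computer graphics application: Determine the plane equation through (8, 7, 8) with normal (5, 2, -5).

The plane through P with normal n = (a, b, c) satisfies n·(r - P) = 0,
i.e. ax + by + cz = a·x₀ + b·y₀ + c·z₀.
d = 5·8 + 2·7 + (-5)·8
  = 40 + 14 - 40
  = 14
Equation: 5x + 2y - 5z = 14

5x + 2y - 5z = 14


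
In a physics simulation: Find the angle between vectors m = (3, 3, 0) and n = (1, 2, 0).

m·n = 3·1 + 3·2 + 0·0 = 3 + 6 + 0 = 9
|m| = √(3² + 3² + 0²) = √18 ≈ 4.243
|n| = √(1² + 2² + 0²) = √5 ≈ 2.236
cos θ = (m·n)/(|m||n|) = 9/(4.243·2.236) ≈ 0.9487
θ = arccos(0.9487) ≈ 18.43°

18.43°


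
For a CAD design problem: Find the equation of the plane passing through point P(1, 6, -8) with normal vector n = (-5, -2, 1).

The plane through P with normal n = (a, b, c) satisfies n·(r - P) = 0,
i.e. ax + by + cz = a·x₀ + b·y₀ + c·z₀.
d = (-5)·1 + (-2)·6 + 1·(-8)
  = -5 - 12 - 8
  = -25
Equation: -5x - 2y + z = -25

-5x - 2y + z = -25


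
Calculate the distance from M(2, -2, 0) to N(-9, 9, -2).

d = √[(x₂-x₁)² + (y₂-y₁)² + (z₂-z₁)²]
  = √[(-11)² + 11² + (-2)²]
  = √[121 + 121 + 4]
  = √246
  ≈ 15.68

15.68


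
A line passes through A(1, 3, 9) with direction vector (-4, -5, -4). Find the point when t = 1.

P(t) = A + t·d
  = (1 + (-4)·1, 3 + (-5)·1, 9 + (-4)·1)
  = (1 - 4, 3 - 5, 9 - 4)
  = (-3, -2, 5)

(-3, -2, 5)


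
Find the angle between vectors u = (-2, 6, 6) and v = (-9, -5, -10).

u·v = (-2)·(-9) + 6·(-5) + 6·(-10) = 18 - 30 - 60 = -72
|u| = √((-2)² + 6² + 6²) = √76 ≈ 8.718
|v| = √((-9)² + (-5)² + (-10)²) = √206 ≈ 14.35
cos θ = (u·v)/(|u||v|) = -72/(8.718·14.35) ≈ -0.5754
θ = arccos(-0.5754) ≈ 125.1°

125.1°


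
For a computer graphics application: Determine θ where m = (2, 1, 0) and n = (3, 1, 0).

m·n = 2·3 + 1·1 + 0·0 = 6 + 1 + 0 = 7
|m| = √(2² + 1² + 0²) = √5 ≈ 2.236
|n| = √(3² + 1² + 0²) = √10 ≈ 3.162
cos θ = (m·n)/(|m||n|) = 7/(2.236·3.162) ≈ 0.9899
θ = arccos(0.9899) ≈ 8.13°

8.13°


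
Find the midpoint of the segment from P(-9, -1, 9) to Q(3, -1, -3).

M = ((x₁+x₂)/2, (y₁+y₂)/2, (z₁+z₂)/2)
  = ((-9 + 3)/2, (-1 - 1)/2, (9 - 3)/2)
  = (-6/2, -2/2, 6/2)
  = (-3, -1, 3)

(-3, -1, 3)


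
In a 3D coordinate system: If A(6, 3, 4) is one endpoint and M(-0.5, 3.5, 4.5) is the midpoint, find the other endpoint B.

B = 2M - A
  = (2·(-0.5) - 6, 2·3.5 - 3, 2·4.5 - 4)
  = (-1 - 6, 7 - 3, 9 - 4)
  = (-7, 4, 5)

(-7, 4, 5)


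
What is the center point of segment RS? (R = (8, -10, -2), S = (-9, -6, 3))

M = ((x₁+x₂)/2, (y₁+y₂)/2, (z₁+z₂)/2)
  = ((8 - 9)/2, (-10 - 6)/2, (-2 + 3)/2)
  = (-1/2, -16/2, 1/2)
  = (-0.5, -8, 0.5)

(-0.5, -8, 0.5)


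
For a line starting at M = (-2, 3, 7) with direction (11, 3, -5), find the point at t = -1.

P(t) = M + t·d
  = (-2 + 11·(-1), 3 + 3·(-1), 7 + (-5)·(-1))
  = (-2 - 11, 3 - 3, 7 + 5)
  = (-13, 0, 12)

(-13, 0, 12)


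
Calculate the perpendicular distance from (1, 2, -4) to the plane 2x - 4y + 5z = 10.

distance = |a·x₀ + b·y₀ + c·z₀ - d| / √(a² + b² + c²)
  = |2·1 + (-4)·2 + 5·(-4) - 10| / √(2² + (-4)² + 5²)
  = |2 - 8 - 20 - 10| / √(4 + 16 + 25)
  = |-36| / √45
  = 36 / 6.708
  ≈ 5.367

5.367


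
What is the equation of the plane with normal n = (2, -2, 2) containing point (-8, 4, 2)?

The plane through P with normal n = (a, b, c) satisfies n·(r - P) = 0,
i.e. ax + by + cz = a·x₀ + b·y₀ + c·z₀.
d = 2·(-8) + (-2)·4 + 2·2
  = -16 - 8 + 4
  = -20
Equation: 2x - 2y + 2z = -20

2x - 2y + 2z = -20


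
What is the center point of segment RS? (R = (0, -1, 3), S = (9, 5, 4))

M = ((x₁+x₂)/2, (y₁+y₂)/2, (z₁+z₂)/2)
  = ((0 + 9)/2, (-1 + 5)/2, (3 + 4)/2)
  = (9/2, 4/2, 7/2)
  = (4.5, 2, 3.5)

(4.5, 2, 3.5)


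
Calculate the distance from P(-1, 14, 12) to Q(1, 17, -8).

d = √[(x₂-x₁)² + (y₂-y₁)² + (z₂-z₁)²]
  = √[2² + 3² + (-20)²]
  = √[4 + 9 + 400]
  = √413
  ≈ 20.32

20.32


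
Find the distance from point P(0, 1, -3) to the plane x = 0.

distance = |a·x₀ + b·y₀ + c·z₀ - d| / √(a² + b² + c²)
  = |1·0 + 0·1 + 0·(-3) - 0| / √(1² + 0² + 0²)
  = |0 + 0 + 0 + 0| / √(1 + 0 + 0)
  = |0| / √1
  = 0 / 1
  ≈ 0

0


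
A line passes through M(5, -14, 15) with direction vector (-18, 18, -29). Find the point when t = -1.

P(t) = M + t·d
  = (5 + (-18)·(-1), -14 + 18·(-1), 15 + (-29)·(-1))
  = (5 + 18, -14 - 18, 15 + 29)
  = (23, -32, 44)

(23, -32, 44)


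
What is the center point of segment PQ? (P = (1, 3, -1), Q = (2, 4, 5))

M = ((x₁+x₂)/2, (y₁+y₂)/2, (z₁+z₂)/2)
  = ((1 + 2)/2, (3 + 4)/2, (-1 + 5)/2)
  = (3/2, 7/2, 4/2)
  = (1.5, 3.5, 2)

(1.5, 3.5, 2)


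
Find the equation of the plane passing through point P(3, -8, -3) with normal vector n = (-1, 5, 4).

The plane through P with normal n = (a, b, c) satisfies n·(r - P) = 0,
i.e. ax + by + cz = a·x₀ + b·y₀ + c·z₀.
d = (-1)·3 + 5·(-8) + 4·(-3)
  = -3 - 40 - 12
  = -55
Equation: -x + 5y + 4z = -55

-x + 5y + 4z = -55


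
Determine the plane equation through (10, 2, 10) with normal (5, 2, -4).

The plane through P with normal n = (a, b, c) satisfies n·(r - P) = 0,
i.e. ax + by + cz = a·x₀ + b·y₀ + c·z₀.
d = 5·10 + 2·2 + (-4)·10
  = 50 + 4 - 40
  = 14
Equation: 5x + 2y - 4z = 14

5x + 2y - 4z = 14


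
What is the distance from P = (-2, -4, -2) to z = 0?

distance = |a·x₀ + b·y₀ + c·z₀ - d| / √(a² + b² + c²)
  = |0·(-2) + 0·(-4) + 1·(-2) - 0| / √(0² + 0² + 1²)
  = |0 + 0 - 2 + 0| / √(0 + 0 + 1)
  = |-2| / √1
  = 2 / 1
  ≈ 2

2


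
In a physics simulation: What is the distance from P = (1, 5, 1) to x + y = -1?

distance = |a·x₀ + b·y₀ + c·z₀ - d| / √(a² + b² + c²)
  = |1·1 + 1·5 + 0·1 - (-1)| / √(1² + 1² + 0²)
  = |1 + 5 + 0 + 1| / √(1 + 1 + 0)
  = |7| / √2
  = 7 / 1.414
  ≈ 4.95

4.95


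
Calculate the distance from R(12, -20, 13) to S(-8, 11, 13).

d = √[(x₂-x₁)² + (y₂-y₁)² + (z₂-z₁)²]
  = √[(-20)² + 31² + 0²]
  = √[400 + 961 + 0]
  = √1361
  ≈ 36.89

36.89


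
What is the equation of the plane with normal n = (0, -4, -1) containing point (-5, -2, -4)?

The plane through P with normal n = (a, b, c) satisfies n·(r - P) = 0,
i.e. ax + by + cz = a·x₀ + b·y₀ + c·z₀.
d = 0·(-5) + (-4)·(-2) + (-1)·(-4)
  = 0 + 8 + 4
  = 12
Equation: -4y - z = 12

-4y - z = 12


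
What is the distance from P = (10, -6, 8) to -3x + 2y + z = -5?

distance = |a·x₀ + b·y₀ + c·z₀ - d| / √(a² + b² + c²)
  = |(-3)·10 + 2·(-6) + 1·8 - (-5)| / √((-3)² + 2² + 1²)
  = |-30 - 12 + 8 + 5| / √(9 + 4 + 1)
  = |-29| / √14
  = 29 / 3.742
  ≈ 7.751

7.751


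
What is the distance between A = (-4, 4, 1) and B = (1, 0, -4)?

d = √[(x₂-x₁)² + (y₂-y₁)² + (z₂-z₁)²]
  = √[5² + (-4)² + (-5)²]
  = √[25 + 16 + 25]
  = √66
  ≈ 8.124

8.124


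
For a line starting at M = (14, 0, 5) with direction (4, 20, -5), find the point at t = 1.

P(t) = M + t·d
  = (14 + 4·1, 0 + 20·1, 5 + (-5)·1)
  = (14 + 4, 0 + 20, 5 - 5)
  = (18, 20, 0)

(18, 20, 0)


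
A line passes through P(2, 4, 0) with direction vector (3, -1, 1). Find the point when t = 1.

P(t) = P + t·d
  = (2 + 3·1, 4 + (-1)·1, 0 + 1·1)
  = (2 + 3, 4 - 1, 0 + 1)
  = (5, 3, 1)

(5, 3, 1)


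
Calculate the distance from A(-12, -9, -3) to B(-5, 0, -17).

d = √[(x₂-x₁)² + (y₂-y₁)² + (z₂-z₁)²]
  = √[7² + 9² + (-14)²]
  = √[49 + 81 + 196]
  = √326
  ≈ 18.06

18.06


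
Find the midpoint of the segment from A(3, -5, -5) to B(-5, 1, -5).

M = ((x₁+x₂)/2, (y₁+y₂)/2, (z₁+z₂)/2)
  = ((3 - 5)/2, (-5 + 1)/2, (-5 - 5)/2)
  = (-2/2, -4/2, -10/2)
  = (-1, -2, -5)

(-1, -2, -5)


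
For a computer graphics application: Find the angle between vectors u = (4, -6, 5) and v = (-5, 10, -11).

u·v = 4·(-5) + (-6)·10 + 5·(-11) = -20 - 60 - 55 = -135
|u| = √(4² + (-6)² + 5²) = √77 ≈ 8.775
|v| = √((-5)² + 10² + (-11)²) = √246 ≈ 15.68
cos θ = (u·v)/(|u||v|) = -135/(8.775·15.68) ≈ -0.9809
θ = arccos(-0.9809) ≈ 168.8°

168.8°


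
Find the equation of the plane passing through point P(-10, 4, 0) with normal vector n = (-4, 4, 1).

The plane through P with normal n = (a, b, c) satisfies n·(r - P) = 0,
i.e. ax + by + cz = a·x₀ + b·y₀ + c·z₀.
d = (-4)·(-10) + 4·4 + 1·0
  = 40 + 16 + 0
  = 56
Equation: -4x + 4y + z = 56

-4x + 4y + z = 56


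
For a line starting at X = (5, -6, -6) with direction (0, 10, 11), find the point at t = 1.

P(t) = X + t·d
  = (5 + 0·1, -6 + 10·1, -6 + 11·1)
  = (5 + 0, -6 + 10, -6 + 11)
  = (5, 4, 5)

(5, 4, 5)


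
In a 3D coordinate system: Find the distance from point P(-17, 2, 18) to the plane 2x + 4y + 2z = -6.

distance = |a·x₀ + b·y₀ + c·z₀ - d| / √(a² + b² + c²)
  = |2·(-17) + 4·2 + 2·18 - (-6)| / √(2² + 4² + 2²)
  = |-34 + 8 + 36 + 6| / √(4 + 16 + 4)
  = |16| / √24
  = 16 / 4.899
  ≈ 3.266

3.266


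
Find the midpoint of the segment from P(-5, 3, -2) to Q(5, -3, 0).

M = ((x₁+x₂)/2, (y₁+y₂)/2, (z₁+z₂)/2)
  = ((-5 + 5)/2, (3 - 3)/2, (-2 + 0)/2)
  = (0/2, 0/2, -2/2)
  = (0, 0, -1)

(0, 0, -1)


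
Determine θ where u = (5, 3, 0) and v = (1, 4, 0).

u·v = 5·1 + 3·4 + 0·0 = 5 + 12 + 0 = 17
|u| = √(5² + 3² + 0²) = √34 ≈ 5.831
|v| = √(1² + 4² + 0²) = √17 ≈ 4.123
cos θ = (u·v)/(|u||v|) = 17/(5.831·4.123) ≈ 0.7071
θ = arccos(0.7071) ≈ 45°

45°


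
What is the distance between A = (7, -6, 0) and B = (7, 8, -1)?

d = √[(x₂-x₁)² + (y₂-y₁)² + (z₂-z₁)²]
  = √[0² + 14² + (-1)²]
  = √[0 + 196 + 1]
  = √197
  ≈ 14.04

14.04
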